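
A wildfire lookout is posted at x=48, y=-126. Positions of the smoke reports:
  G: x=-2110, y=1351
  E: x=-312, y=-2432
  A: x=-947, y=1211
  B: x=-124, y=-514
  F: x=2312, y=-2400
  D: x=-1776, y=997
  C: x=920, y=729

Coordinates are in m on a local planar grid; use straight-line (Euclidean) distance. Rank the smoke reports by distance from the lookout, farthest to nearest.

Distances from the lookout:
F x=2312, y=-2400: 3208.9 m
G x=-2110, y=1351: 2615.1 m
E x=-312, y=-2432: 2333.9 m
D x=-1776, y=997: 2142.0 m
A x=-947, y=1211: 1666.6 m
C x=920, y=729: 1221.2 m
B x=-124, y=-514: 424.4 m

F, G, E, D, A, C, B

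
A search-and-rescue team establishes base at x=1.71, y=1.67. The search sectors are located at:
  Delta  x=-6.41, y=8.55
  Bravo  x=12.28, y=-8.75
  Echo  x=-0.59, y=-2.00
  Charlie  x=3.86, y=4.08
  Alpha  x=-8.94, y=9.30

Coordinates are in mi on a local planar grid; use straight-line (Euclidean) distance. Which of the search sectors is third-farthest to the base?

Distance to each, sorted:
Bravo: 14.8 mi
Alpha: 13.1 mi
Delta: 10.6 mi
Echo: 4.3 mi
Charlie: 3.2 mi
The third-farthest is Delta at 10.6 mi.

Delta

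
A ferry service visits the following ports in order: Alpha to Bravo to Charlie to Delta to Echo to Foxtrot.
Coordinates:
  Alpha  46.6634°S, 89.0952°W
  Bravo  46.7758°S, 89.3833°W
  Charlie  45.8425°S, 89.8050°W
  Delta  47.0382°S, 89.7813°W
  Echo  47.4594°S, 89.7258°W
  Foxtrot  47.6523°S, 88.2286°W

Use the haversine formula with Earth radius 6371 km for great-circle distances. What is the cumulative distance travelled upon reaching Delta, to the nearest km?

Leg distances:
Alpha→Bravo: 25.3 km  (cumulative 25.3 km)
Bravo→Charlie: 108.7 km  (cumulative 134.0 km)
Charlie→Delta: 133.0 km  (cumulative 267.0 km)
Cumulative distance at Delta ≈ 267 km.

267 km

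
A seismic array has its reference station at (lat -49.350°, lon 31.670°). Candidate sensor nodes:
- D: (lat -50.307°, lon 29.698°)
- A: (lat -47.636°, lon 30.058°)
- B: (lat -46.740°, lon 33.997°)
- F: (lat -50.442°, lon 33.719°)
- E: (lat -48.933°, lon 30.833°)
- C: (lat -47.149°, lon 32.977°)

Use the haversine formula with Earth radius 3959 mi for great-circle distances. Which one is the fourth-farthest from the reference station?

Distances from the reference station ((lat -49.350°, lon 31.670°)):
B: 209.9 mi
C: 163.5 mi
A: 139.5 mi
F: 118.4 mi
D: 110.0 mi
E: 47.6 mi
The fourth-farthest is F at 118.4 mi.

F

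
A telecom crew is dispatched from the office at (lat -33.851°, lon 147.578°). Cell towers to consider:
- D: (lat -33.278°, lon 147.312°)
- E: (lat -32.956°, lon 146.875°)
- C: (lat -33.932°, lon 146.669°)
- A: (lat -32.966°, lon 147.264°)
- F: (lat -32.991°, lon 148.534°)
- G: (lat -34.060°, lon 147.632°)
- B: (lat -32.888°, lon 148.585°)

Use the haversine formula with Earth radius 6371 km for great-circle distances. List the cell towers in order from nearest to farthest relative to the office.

Distances from the office:
G (lat -34.060°, lon 147.632°): 23.8 km
D (lat -33.278°, lon 147.312°): 68.3 km
C (lat -33.932°, lon 146.669°): 84.4 km
A (lat -32.966°, lon 147.264°): 102.6 km
E (lat -32.956°, lon 146.875°): 119.0 km
F (lat -32.991°, lon 148.534°): 130.4 km
B (lat -32.888°, lon 148.585°): 142.2 km

G, D, C, A, E, F, B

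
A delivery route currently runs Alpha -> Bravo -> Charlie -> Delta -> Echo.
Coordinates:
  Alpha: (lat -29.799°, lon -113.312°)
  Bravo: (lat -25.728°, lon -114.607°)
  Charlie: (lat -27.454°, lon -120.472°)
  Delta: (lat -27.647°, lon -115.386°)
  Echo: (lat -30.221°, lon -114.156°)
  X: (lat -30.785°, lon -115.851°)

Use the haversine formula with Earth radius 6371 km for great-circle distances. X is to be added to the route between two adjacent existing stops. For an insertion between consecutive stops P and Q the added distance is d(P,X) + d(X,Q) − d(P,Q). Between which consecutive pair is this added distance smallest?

between Delta and Echo

Added distance for inserting X between each consecutive pair:
Alpha–Bravo: 372.4 km
Bravo–Charlie: 543.3 km
Charlie–Delta: 431.9 km
Delta–Echo: 215.7 km
Smallest added distance is 215.7 km, inserting between Delta and Echo.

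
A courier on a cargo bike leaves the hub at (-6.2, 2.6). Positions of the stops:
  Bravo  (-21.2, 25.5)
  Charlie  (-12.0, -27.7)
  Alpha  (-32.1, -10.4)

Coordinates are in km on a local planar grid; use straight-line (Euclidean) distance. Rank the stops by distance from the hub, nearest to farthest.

Bravo, Alpha, Charlie

Distances from the hub:
Bravo (-21.2, 25.5): 27.4 km
Alpha (-32.1, -10.4): 29.0 km
Charlie (-12.0, -27.7): 30.9 km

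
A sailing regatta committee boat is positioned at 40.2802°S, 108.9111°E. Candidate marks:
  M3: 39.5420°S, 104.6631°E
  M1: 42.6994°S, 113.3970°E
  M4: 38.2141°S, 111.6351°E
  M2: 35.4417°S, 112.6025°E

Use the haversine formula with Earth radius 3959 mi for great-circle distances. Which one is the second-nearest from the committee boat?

M3

Distances from the committee boat (40.2802°S, 108.9111°E):
M4: 204.0 mi
M3: 230.8 mi
M1: 286.0 mi
M2: 390.2 mi
The second-nearest is M3 at 230.8 mi.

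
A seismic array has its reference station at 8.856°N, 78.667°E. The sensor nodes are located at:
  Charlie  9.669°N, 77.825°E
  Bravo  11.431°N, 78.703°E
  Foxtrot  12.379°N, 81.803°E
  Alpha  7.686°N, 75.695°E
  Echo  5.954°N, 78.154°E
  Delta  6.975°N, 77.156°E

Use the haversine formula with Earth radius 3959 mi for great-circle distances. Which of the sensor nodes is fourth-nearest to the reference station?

Distances from the reference station (8.856°N, 78.667°E):
Charlie: 80.3 mi
Delta: 166.1 mi
Bravo: 177.9 mi
Echo: 203.6 mi
Alpha: 218.7 mi
Foxtrot: 323.4 mi
The fourth-nearest is Echo at 203.6 mi.

Echo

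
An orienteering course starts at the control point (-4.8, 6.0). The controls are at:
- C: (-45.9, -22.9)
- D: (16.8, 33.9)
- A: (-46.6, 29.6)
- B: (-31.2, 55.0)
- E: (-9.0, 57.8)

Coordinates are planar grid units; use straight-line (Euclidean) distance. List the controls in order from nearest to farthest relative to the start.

Distances from the start:
D (16.8, 33.9): 35.3
A (-46.6, 29.6): 48.0
C (-45.9, -22.9): 50.2
E (-9.0, 57.8): 52.0
B (-31.2, 55.0): 55.7

D, A, C, E, B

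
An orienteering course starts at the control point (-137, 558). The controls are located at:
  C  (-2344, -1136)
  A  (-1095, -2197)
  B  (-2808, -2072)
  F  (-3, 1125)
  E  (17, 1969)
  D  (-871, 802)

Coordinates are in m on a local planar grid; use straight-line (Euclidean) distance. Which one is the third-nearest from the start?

Distances from the start ((-137, 558)):
F: 582.6 m
D: 773.5 m
E: 1419.4 m
C: 2782.2 m
A: 2916.8 m
B: 3748.5 m
The third-nearest is E at 1419.4 m.

E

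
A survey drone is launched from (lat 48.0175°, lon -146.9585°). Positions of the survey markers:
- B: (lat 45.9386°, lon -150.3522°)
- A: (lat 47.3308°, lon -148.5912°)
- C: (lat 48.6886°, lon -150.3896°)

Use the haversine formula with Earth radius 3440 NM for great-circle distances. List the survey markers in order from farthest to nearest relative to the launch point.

Distance from the launch point at (lat 48.0175°, lon -146.9585°) to each:
B (lat 45.9386°, lon -150.3522°): 186.8 NM
C (lat 48.6886°, lon -150.3896°): 142.7 NM
A (lat 47.3308°, lon -148.5912°): 77.8 NM

B, C, A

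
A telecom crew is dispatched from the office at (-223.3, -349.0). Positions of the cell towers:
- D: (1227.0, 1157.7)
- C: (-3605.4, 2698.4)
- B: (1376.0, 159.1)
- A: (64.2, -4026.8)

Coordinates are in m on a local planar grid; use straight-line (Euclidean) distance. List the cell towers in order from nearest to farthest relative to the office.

B, D, A, C

Distances from the office:
B (1376.0, 159.1): 1678.1 m
D (1227.0, 1157.7): 2091.3 m
A (64.2, -4026.8): 3689.0 m
C (-3605.4, 2698.4): 4552.5 m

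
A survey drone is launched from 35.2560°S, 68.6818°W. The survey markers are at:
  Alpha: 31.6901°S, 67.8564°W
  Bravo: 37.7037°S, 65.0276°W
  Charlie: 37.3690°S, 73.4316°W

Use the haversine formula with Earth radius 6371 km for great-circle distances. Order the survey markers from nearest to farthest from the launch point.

Computing each great-circle distance from 35.2560°S, 68.6818°W:
Alpha 31.6901°S, 67.8564°W: 403.8 km
Bravo 37.7037°S, 65.0276°W: 425.2 km
Charlie 37.3690°S, 73.4316°W: 486.0 km

Alpha, Bravo, Charlie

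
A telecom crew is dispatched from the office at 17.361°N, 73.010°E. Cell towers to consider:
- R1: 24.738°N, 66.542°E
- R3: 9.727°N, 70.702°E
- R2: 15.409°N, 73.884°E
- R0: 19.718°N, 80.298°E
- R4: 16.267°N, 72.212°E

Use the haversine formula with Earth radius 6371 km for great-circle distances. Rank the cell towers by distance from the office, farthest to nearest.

R1, R3, R0, R2, R4

Distances from the office:
R1 24.738°N, 66.542°E: 1059.5 km
R3 9.727°N, 70.702°E: 884.7 km
R0 19.718°N, 80.298°E: 811.7 km
R2 15.409°N, 73.884°E: 236.2 km
R4 16.267°N, 72.212°E: 148.4 km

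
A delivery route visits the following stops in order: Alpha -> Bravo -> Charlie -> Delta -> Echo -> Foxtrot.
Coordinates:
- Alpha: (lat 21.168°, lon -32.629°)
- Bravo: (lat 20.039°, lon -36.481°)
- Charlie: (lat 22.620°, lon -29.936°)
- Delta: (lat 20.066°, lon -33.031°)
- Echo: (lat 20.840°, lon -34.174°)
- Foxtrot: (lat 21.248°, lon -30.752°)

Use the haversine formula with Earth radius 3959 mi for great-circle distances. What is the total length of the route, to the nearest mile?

1298 mi

Leg distances:
Alpha→Bravo: 261.1 mi  (cumulative 261.1 mi)
Bravo→Charlie: 457.4 mi  (cumulative 718.4 mi)
Charlie→Delta: 266.1 mi  (cumulative 984.5 mi)
Delta→Echo: 91.3 mi  (cumulative 1075.8 mi)
Echo→Foxtrot: 222.5 mi  (cumulative 1298.3 mi)
Total route length ≈ 1298 mi.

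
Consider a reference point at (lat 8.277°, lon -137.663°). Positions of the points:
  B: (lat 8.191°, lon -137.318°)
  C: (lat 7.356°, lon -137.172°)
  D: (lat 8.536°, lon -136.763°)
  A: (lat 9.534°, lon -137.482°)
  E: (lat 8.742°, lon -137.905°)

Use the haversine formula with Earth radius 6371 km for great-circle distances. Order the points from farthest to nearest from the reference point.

Computing each great-circle distance from (lat 8.277°, lon -137.663°):
A (lat 9.534°, lon -137.482°): 141.2 km
C (lat 7.356°, lon -137.172°): 115.8 km
D (lat 8.536°, lon -136.763°): 103.1 km
E (lat 8.742°, lon -137.905°): 58.2 km
B (lat 8.191°, lon -137.318°): 39.2 km

A, C, D, E, B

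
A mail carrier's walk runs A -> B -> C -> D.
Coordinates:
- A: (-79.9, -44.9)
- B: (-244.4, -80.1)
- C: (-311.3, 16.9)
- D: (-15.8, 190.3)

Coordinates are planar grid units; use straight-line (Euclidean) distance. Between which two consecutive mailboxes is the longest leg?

Leg distances:
A→B: 168.2
B→C: 117.8
C→D: 342.6
The longest leg is C–D at 342.6.

C–D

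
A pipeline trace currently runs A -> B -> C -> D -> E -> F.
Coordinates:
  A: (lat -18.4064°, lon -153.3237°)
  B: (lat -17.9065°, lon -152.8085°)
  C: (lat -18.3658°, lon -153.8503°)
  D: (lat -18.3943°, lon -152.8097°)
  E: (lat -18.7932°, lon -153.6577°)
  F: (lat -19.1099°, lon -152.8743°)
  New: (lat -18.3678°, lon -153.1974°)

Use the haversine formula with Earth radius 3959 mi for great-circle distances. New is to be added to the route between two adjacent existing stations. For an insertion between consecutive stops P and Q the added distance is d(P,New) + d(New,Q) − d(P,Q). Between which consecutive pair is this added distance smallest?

Added distance for inserting New between each consecutive pair:
A–B: 1.2 mi
B–C: 8.2 mi
C–D: 0.0 mi
D–E: 5.6 mi
E–F: 41.9 mi
Smallest added distance is 0.0 mi, inserting between C and D.

between C and D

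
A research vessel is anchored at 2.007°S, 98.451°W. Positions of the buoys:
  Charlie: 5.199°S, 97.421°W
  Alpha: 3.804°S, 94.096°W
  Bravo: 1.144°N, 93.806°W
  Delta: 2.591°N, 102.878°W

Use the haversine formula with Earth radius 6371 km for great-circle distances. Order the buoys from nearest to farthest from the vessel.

Computing each great-circle distance from 2.007°S, 98.451°W:
Charlie 5.199°S, 97.421°W: 372.9 km
Alpha 3.804°S, 94.096°W: 523.3 km
Bravo 1.144°N, 93.806°W: 624.1 km
Delta 2.591°N, 102.878°W: 709.6 km

Charlie, Alpha, Bravo, Delta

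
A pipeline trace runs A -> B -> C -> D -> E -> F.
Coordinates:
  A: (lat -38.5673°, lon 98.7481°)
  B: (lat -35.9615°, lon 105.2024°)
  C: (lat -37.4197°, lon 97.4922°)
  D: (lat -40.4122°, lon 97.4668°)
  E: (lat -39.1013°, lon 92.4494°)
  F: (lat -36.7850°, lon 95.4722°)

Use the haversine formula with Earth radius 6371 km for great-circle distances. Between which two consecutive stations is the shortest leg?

C–D

Leg distances:
A→B: 640.2 km
B→C: 706.1 km
C→D: 332.8 km
D→E: 452.9 km
E→F: 369.6 km
The shortest leg is C–D at 332.8 km.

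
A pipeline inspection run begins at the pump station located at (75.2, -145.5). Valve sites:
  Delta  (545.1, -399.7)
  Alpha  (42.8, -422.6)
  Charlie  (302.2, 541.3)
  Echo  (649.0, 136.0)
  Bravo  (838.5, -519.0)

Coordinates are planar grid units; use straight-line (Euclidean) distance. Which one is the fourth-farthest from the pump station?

Distances from the pump station ((75.2, -145.5)):
Bravo: 849.8
Charlie: 723.3
Echo: 639.1
Delta: 534.3
Alpha: 279.0
The fourth-farthest is Delta at 534.3.

Delta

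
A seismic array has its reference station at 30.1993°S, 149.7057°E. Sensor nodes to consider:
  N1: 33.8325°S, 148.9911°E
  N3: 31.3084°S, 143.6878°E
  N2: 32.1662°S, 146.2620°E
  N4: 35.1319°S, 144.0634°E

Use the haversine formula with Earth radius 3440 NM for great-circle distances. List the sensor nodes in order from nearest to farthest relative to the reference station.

Computing each great-circle distance from 30.1993°S, 149.7057°E:
N2 32.1662°S, 146.2620°E: 212.7 NM
N1 33.8325°S, 148.9911°E: 221.1 NM
N3 31.3084°S, 143.6878°E: 317.5 NM
N4 35.1319°S, 144.0634°E: 411.0 NM

N2, N1, N3, N4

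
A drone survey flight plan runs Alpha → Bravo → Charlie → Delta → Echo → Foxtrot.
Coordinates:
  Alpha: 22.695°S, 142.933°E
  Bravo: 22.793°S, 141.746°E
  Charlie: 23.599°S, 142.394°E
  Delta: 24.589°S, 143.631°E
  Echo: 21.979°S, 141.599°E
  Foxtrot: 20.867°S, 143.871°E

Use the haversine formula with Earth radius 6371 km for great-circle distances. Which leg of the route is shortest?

Bravo–Charlie

Leg distances:
Alpha→Bravo: 122.2 km
Bravo→Charlie: 111.4 km
Charlie→Delta: 167.0 km
Delta→Echo: 356.8 km
Echo→Foxtrot: 265.7 km
The shortest leg is Bravo–Charlie at 111.4 km.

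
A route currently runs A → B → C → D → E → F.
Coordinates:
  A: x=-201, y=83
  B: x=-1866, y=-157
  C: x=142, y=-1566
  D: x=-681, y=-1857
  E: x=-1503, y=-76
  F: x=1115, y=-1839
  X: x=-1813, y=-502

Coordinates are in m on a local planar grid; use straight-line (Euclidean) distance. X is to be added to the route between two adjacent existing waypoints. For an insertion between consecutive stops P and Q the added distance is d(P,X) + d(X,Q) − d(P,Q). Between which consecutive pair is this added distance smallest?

between B and C

Added distance for inserting X between each consecutive pair:
A–B: 381.7 m
B–C: 121.8 m
C–D: 3118.5 m
D–E: 330.9 m
E–F: 589.4 m
Smallest added distance is 121.8 m, inserting between B and C.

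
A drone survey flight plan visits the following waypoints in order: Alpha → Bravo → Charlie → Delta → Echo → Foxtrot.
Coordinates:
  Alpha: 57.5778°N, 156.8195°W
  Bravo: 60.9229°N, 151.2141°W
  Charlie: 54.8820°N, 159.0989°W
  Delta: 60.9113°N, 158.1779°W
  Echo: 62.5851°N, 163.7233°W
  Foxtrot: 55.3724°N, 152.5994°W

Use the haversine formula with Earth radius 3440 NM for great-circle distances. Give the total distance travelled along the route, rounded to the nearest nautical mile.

1807 NM

Leg distances:
Alpha→Bravo: 264.3 NM  (cumulative 264.3 NM)
Bravo→Charlie: 440.7 NM  (cumulative 705.0 NM)
Charlie→Delta: 363.2 NM  (cumulative 1068.2 NM)
Delta→Echo: 186.8 NM  (cumulative 1255.0 NM)
Echo→Foxtrot: 551.6 NM  (cumulative 1806.6 NM)
Total route length ≈ 1807 NM.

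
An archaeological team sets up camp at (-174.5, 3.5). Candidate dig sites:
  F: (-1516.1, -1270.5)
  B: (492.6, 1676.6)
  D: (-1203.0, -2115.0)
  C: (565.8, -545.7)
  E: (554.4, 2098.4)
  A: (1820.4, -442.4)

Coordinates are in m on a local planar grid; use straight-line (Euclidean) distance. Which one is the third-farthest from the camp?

A

Distance to each, sorted:
D: 2355.0 m
E: 2218.1 m
A: 2044.1 m
F: 1850.1 m
B: 1801.2 m
C: 921.8 m
The third-farthest is A at 2044.1 m.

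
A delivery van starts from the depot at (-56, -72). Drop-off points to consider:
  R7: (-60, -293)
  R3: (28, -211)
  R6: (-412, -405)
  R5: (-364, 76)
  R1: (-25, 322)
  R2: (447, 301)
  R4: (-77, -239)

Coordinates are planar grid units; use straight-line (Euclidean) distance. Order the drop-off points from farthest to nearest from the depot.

R2, R6, R1, R5, R7, R4, R3

Computing each straight-line distance from (-56, -72):
R2 (447, 301): 626.2
R6 (-412, -405): 487.5
R1 (-25, 322): 395.2
R5 (-364, 76): 341.7
R7 (-60, -293): 221.0
R4 (-77, -239): 168.3
R3 (28, -211): 162.4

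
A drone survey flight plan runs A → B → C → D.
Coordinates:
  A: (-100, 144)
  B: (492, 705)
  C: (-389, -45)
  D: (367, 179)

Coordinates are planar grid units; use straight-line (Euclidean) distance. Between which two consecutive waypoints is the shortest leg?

Leg distances:
A→B: 815.6
B→C: 1157.0
C→D: 788.5
The shortest leg is C–D at 788.5.

C–D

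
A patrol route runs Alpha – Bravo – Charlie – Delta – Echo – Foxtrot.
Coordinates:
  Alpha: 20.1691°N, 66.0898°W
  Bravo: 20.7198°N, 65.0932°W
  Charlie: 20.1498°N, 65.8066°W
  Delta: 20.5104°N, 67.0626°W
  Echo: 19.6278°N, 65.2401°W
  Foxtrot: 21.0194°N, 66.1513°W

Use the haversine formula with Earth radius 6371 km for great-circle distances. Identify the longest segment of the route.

Leg distances:
Alpha→Bravo: 120.5 km
Bravo→Charlie: 97.7 km
Charlie→Delta: 137.0 km
Delta→Echo: 214.2 km
Echo→Foxtrot: 181.6 km
The longest leg is Delta–Echo at 214.2 km.

Delta–Echo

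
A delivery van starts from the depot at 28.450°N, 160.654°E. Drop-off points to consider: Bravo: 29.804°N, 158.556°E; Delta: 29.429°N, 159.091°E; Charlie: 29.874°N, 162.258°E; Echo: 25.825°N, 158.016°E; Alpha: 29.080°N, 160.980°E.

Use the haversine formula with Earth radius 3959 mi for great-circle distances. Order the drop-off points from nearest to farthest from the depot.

Alpha, Delta, Charlie, Bravo, Echo

Computing each great-circle distance from 28.450°N, 160.654°E:
Alpha 29.080°N, 160.980°E: 47.8 mi
Delta 29.429°N, 159.091°E: 116.2 mi
Charlie 29.874°N, 162.258°E: 138.0 mi
Bravo 29.804°N, 158.556°E: 157.4 mi
Echo 25.825°N, 158.016°E: 243.3 mi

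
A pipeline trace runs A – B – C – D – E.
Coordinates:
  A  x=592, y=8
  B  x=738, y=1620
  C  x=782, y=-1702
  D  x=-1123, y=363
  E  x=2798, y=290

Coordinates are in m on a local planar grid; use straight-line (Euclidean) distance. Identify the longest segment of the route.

D–E

Leg distances:
A→B: 1618.6 m
B→C: 3322.3 m
C→D: 2809.5 m
D→E: 3921.7 m
The longest leg is D–E at 3921.7 m.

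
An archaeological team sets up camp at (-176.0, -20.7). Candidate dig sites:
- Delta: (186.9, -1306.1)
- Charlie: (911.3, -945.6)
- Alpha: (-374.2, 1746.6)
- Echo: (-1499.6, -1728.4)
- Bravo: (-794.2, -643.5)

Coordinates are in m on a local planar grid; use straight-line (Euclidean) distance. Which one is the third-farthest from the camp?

Distance to each, sorted:
Echo: 2160.6 m
Alpha: 1778.4 m
Charlie: 1427.5 m
Delta: 1335.6 m
Bravo: 877.5 m
The third-farthest is Charlie at 1427.5 m.

Charlie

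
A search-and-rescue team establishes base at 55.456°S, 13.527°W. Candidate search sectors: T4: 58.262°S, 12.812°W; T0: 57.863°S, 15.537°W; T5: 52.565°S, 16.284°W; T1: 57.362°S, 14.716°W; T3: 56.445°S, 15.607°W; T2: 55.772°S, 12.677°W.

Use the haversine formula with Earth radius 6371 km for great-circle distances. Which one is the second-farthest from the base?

T4

Distances from the base (55.456°S, 13.527°W):
T5: 368.4 km
T4: 315.0 km
T0: 294.5 km
T1: 224.2 km
T3: 169.9 km
T2: 63.9 km
The second-farthest is T4 at 315.0 km.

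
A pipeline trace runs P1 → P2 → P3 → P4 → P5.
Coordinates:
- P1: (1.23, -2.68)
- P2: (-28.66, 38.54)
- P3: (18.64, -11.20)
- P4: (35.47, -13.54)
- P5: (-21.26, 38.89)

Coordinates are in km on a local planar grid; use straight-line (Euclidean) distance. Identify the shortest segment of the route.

P3–P4

Leg distances:
P1→P2: 50.9 km
P2→P3: 68.6 km
P3→P4: 17.0 km
P4→P5: 77.2 km
The shortest leg is P3–P4 at 17.0 km.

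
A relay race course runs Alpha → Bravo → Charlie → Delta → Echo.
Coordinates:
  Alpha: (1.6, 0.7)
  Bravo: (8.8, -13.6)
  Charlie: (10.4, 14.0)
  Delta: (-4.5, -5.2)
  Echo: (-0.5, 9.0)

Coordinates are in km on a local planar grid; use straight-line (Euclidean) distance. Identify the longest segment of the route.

Bravo–Charlie

Leg distances:
Alpha→Bravo: 16.0 km
Bravo→Charlie: 27.6 km
Charlie→Delta: 24.3 km
Delta→Echo: 14.8 km
The longest leg is Bravo–Charlie at 27.6 km.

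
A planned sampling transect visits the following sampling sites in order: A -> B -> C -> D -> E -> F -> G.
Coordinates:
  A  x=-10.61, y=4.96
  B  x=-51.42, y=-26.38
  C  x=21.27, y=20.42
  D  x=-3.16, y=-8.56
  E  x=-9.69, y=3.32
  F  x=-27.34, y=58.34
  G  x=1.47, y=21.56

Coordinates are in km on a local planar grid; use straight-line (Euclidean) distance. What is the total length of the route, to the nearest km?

294 km

Leg distances:
A→B: 51.5 km  (cumulative 51.5 km)
B→C: 86.5 km  (cumulative 137.9 km)
C→D: 37.9 km  (cumulative 175.8 km)
D→E: 13.6 km  (cumulative 189.4 km)
E→F: 57.8 km  (cumulative 247.1 km)
F→G: 46.7 km  (cumulative 293.9 km)
Total route length ≈ 294 km.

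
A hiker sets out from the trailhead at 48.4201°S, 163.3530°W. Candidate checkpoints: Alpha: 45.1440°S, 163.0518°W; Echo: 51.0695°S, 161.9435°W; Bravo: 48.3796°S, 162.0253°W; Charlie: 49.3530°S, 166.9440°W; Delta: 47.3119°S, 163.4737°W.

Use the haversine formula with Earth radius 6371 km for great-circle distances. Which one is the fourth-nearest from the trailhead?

Echo

Distances from the trailhead (48.4201°S, 163.3530°W):
Bravo: 98.1 km
Delta: 123.6 km
Charlie: 282.3 km
Echo: 311.5 km
Alpha: 365.0 km
The fourth-nearest is Echo at 311.5 km.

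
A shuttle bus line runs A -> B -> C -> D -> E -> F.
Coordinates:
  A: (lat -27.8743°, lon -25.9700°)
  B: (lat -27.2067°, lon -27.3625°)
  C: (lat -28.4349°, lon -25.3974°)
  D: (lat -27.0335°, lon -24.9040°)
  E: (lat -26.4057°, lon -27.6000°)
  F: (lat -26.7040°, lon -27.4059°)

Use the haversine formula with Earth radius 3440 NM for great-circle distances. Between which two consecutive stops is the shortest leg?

Leg distances:
A→B: 84.3 NM
B→C: 127.8 NM
C→D: 88.1 NM
D→E: 149.4 NM
E→F: 20.7 NM
The shortest leg is E–F at 20.7 NM.

E–F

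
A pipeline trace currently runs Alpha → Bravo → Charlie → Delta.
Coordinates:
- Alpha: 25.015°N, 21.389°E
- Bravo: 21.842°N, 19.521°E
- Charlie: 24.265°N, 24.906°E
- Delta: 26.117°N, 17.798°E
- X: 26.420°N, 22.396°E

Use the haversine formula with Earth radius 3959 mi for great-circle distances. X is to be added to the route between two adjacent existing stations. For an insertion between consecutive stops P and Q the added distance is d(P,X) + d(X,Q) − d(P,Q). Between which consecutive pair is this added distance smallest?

between Charlie and Delta

Added distance for inserting X between each consecutive pair:
Alpha–Bravo: 230.9 mi
Bravo–Charlie: 199.7 mi
Charlie–Delta: 39.4 mi
Smallest added distance is 39.4 mi, inserting between Charlie and Delta.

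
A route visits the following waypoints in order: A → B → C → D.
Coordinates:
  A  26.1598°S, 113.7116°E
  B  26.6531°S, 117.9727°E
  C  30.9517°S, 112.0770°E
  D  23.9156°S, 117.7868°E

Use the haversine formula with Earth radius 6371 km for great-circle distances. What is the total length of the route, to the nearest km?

Leg distances:
A→B: 427.9 km  (cumulative 427.9 km)
B→C: 747.1 km  (cumulative 1175.0 km)
C→D: 963.8 km  (cumulative 2138.7 km)
Total route length ≈ 2139 km.

2139 km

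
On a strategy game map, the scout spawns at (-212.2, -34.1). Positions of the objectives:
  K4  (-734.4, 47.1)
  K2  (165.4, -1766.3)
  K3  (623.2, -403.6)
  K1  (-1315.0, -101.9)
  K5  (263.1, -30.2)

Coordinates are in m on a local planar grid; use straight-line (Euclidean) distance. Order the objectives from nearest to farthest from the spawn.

K5, K4, K3, K1, K2

Distance from the spawn at (-212.2, -34.1) to each:
K5 (263.1, -30.2): 475.3 m
K4 (-734.4, 47.1): 528.5 m
K3 (623.2, -403.6): 913.5 m
K1 (-1315.0, -101.9): 1104.9 m
K2 (165.4, -1766.3): 1772.9 m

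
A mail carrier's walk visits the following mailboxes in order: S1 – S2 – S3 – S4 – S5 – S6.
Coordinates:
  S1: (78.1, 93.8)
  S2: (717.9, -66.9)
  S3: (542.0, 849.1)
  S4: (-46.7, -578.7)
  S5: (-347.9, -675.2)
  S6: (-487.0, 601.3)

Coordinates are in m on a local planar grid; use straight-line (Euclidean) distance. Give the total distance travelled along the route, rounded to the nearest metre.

Leg distances:
S1→S2: 659.7 m  (cumulative 659.7 m)
S2→S3: 932.7 m  (cumulative 1592.4 m)
S3→S4: 1544.4 m  (cumulative 3136.8 m)
S4→S5: 316.3 m  (cumulative 3453.1 m)
S5→S6: 1284.1 m  (cumulative 4737.1 m)
Total route length ≈ 4737 m.

4737 m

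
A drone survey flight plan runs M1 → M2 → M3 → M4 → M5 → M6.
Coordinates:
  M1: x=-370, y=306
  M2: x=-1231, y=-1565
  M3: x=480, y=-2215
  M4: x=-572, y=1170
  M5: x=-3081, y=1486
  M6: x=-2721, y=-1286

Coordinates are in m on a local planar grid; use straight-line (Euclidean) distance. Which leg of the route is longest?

Leg distances:
M1→M2: 2059.6 m
M2→M3: 1830.3 m
M3→M4: 3544.7 m
M4→M5: 2528.8 m
M5→M6: 2795.3 m
The longest leg is M3–M4 at 3544.7 m.

M3–M4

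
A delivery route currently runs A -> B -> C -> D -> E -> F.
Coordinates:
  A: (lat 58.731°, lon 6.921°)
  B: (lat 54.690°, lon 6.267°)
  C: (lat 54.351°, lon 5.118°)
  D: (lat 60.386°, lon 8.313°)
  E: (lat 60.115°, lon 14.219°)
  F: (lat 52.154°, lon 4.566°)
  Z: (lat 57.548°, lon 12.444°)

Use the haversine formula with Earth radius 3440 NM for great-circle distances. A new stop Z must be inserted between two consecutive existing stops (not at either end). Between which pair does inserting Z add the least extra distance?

between E and F

Added distance for inserting Z between each consecutive pair:
A–B: 213.8 NM
B–C: 535.5 NM
C–D: 148.2 NM
D–E: 200.0 NM
E–F: 10.7 NM
Smallest added distance is 10.7 NM, inserting between E and F.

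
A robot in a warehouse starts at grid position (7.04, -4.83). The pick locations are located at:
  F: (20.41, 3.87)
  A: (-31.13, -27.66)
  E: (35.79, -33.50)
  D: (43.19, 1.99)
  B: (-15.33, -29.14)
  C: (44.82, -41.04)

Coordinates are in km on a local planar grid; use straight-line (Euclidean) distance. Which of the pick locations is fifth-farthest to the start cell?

B

Distance to each, sorted:
C: 52.3 km
A: 44.5 km
E: 40.6 km
D: 36.8 km
B: 33.0 km
F: 16.0 km
The fifth-farthest is B at 33.0 km.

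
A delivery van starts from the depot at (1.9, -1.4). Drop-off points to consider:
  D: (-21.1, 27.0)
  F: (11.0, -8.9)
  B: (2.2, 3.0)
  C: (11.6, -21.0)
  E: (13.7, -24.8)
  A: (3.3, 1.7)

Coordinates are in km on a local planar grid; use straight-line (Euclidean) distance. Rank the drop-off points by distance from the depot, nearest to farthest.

A, B, F, C, E, D

Computing each straight-line distance from (1.9, -1.4):
A (3.3, 1.7): 3.4 km
B (2.2, 3.0): 4.4 km
F (11.0, -8.9): 11.8 km
C (11.6, -21.0): 21.9 km
E (13.7, -24.8): 26.2 km
D (-21.1, 27.0): 36.5 km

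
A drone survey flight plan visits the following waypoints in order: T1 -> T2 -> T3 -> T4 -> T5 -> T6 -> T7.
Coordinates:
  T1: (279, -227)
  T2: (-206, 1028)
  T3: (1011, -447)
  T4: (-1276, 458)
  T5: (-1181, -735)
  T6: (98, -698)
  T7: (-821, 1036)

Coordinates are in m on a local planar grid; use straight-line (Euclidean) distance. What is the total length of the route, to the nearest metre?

10156 m

Leg distances:
T1→T2: 1345.5 m  (cumulative 1345.5 m)
T2→T3: 1912.3 m  (cumulative 3257.7 m)
T3→T4: 2459.6 m  (cumulative 5717.3 m)
T4→T5: 1196.8 m  (cumulative 6914.0 m)
T5→T6: 1279.5 m  (cumulative 8193.6 m)
T6→T7: 1962.5 m  (cumulative 10156.0 m)
Total route length ≈ 10156 m.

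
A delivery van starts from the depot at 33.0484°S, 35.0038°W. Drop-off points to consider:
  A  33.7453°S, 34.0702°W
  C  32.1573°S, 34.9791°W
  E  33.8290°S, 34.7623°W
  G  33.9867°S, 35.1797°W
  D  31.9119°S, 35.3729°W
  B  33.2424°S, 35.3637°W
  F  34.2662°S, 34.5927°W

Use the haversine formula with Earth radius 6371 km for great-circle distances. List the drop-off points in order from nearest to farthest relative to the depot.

B, E, C, G, A, D, F

Computing each great-circle distance from 33.0484°S, 35.0038°W:
B 33.2424°S, 35.3637°W: 39.9 km
E 33.8290°S, 34.7623°W: 89.6 km
C 32.1573°S, 34.9791°W: 99.1 km
G 33.9867°S, 35.1797°W: 105.6 km
A 33.7453°S, 34.0702°W: 116.3 km
D 31.9119°S, 35.3729°W: 131.0 km
F 34.2662°S, 34.5927°W: 140.7 km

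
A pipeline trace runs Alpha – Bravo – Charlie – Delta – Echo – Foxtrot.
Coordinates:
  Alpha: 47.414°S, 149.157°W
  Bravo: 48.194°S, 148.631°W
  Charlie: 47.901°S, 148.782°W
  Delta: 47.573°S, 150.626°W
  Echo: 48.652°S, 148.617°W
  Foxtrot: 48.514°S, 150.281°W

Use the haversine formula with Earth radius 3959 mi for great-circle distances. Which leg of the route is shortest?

Leg distances:
Alpha→Bravo: 59.2 mi
Bravo→Charlie: 21.4 mi
Charlie→Delta: 88.6 mi
Delta→Echo: 118.9 mi
Echo→Foxtrot: 76.7 mi
The shortest leg is Bravo–Charlie at 21.4 mi.

Bravo–Charlie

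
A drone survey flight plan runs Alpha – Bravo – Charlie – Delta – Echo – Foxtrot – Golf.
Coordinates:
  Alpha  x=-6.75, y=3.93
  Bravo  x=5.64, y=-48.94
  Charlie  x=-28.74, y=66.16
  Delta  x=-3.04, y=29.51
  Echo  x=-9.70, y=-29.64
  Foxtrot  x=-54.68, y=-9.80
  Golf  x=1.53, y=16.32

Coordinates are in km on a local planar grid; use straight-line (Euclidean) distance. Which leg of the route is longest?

Bravo–Charlie

Leg distances:
Alpha→Bravo: 54.3 km
Bravo→Charlie: 120.1 km
Charlie→Delta: 44.8 km
Delta→Echo: 59.5 km
Echo→Foxtrot: 49.2 km
Foxtrot→Golf: 62.0 km
The longest leg is Bravo–Charlie at 120.1 km.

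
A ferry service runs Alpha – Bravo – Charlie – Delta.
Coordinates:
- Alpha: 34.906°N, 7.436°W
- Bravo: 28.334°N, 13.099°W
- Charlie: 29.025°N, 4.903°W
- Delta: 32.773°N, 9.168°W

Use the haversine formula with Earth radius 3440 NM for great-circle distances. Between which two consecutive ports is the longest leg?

Alpha–Bravo

Leg distances:
Alpha→Bravo: 489.2 NM
Bravo→Charlie: 433.6 NM
Charlie→Delta: 314.4 NM
The longest leg is Alpha–Bravo at 489.2 NM.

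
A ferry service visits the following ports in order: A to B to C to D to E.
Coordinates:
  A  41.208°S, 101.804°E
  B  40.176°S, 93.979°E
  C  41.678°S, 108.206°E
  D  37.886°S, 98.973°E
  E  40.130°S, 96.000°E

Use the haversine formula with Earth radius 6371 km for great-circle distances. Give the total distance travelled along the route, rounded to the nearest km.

Leg distances:
A→B: 669.4 km  (cumulative 669.4 km)
B→C: 1205.4 km  (cumulative 1874.8 km)
C→D: 893.9 km  (cumulative 2768.7 km)
D→E: 358.1 km  (cumulative 3126.8 km)
Total route length ≈ 3127 km.

3127 km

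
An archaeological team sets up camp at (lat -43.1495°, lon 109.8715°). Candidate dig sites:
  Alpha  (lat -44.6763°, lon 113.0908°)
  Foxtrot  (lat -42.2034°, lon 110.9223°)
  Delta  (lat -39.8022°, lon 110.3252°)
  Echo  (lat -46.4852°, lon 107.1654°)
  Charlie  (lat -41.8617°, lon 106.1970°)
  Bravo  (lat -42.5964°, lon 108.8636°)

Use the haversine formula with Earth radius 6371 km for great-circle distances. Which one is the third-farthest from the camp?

Distance to each, sorted:
Echo: 427.9 km
Delta: 374.1 km
Charlie: 333.5 km
Alpha: 308.7 km
Foxtrot: 135.8 km
Bravo: 102.6 km
The third-farthest is Charlie at 333.5 km.

Charlie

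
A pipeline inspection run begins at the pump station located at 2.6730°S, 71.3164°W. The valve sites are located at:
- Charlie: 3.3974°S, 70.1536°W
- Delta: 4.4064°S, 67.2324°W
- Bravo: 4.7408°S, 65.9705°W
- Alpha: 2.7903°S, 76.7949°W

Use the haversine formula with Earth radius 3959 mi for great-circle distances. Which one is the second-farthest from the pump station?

Alpha

Distances from the pump station (2.6730°S, 71.3164°W):
Bravo: 395.3 mi
Alpha: 378.2 mi
Delta: 306.1 mi
Charlie: 94.6 mi
The second-farthest is Alpha at 378.2 mi.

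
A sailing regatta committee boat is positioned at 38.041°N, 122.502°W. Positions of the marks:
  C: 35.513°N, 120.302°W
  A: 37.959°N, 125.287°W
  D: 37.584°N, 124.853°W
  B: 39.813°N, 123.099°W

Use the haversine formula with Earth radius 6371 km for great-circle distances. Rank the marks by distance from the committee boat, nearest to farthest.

B, D, A, C

Computing each great-circle distance from 38.041°N, 122.502°W:
B 39.813°N, 123.099°W: 203.7 km
D 37.584°N, 124.853°W: 212.7 km
A 37.959°N, 125.287°W: 244.2 km
C 35.513°N, 120.302°W: 342.6 km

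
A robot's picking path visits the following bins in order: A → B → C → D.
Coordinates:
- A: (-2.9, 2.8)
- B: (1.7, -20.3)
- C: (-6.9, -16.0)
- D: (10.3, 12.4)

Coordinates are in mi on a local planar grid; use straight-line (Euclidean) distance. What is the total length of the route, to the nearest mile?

66 mi

Leg distances:
A→B: 23.6 mi  (cumulative 23.6 mi)
B→C: 9.6 mi  (cumulative 33.2 mi)
C→D: 33.2 mi  (cumulative 66.4 mi)
Total route length ≈ 66 mi.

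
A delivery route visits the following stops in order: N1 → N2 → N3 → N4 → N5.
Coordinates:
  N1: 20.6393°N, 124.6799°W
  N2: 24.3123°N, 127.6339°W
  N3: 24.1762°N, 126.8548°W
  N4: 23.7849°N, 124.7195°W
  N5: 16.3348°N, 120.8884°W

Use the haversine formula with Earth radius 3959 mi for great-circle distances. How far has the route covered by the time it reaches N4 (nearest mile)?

504 mi

Leg distances:
N1→N2: 316.2 mi  (cumulative 316.2 mi)
N2→N3: 50.0 mi  (cumulative 366.2 mi)
N3→N4: 137.5 mi  (cumulative 503.6 mi)
Cumulative distance at N4 ≈ 504 mi.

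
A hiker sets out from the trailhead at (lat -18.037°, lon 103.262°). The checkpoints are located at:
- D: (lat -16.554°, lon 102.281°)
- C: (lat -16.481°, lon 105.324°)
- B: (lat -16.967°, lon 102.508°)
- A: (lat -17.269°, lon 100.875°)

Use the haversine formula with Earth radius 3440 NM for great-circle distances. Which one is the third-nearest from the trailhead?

A

Distances from the trailhead ((lat -18.037°, lon 103.262°)):
B: 77.4 NM
D: 105.3 NM
A: 144.1 NM
C: 150.7 NM
The third-nearest is A at 144.1 NM.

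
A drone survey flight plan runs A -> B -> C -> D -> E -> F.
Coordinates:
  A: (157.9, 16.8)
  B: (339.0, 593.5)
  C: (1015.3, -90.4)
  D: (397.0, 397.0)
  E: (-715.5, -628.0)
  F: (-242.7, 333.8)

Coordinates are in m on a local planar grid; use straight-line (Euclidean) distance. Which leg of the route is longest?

Leg distances:
A→B: 604.5 m
B→C: 961.8 m
C→D: 787.3 m
D→E: 1512.7 m
E→F: 1071.7 m
The longest leg is D–E at 1512.7 m.

D–E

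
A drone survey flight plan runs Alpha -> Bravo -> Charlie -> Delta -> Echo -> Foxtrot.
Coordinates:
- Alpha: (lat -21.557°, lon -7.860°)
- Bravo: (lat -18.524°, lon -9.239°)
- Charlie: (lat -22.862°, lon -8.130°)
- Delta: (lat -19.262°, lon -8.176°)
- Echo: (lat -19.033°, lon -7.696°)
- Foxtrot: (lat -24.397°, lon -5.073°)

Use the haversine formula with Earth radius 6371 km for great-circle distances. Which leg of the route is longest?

Leg distances:
Alpha→Bravo: 366.7 km
Bravo→Charlie: 496.0 km
Charlie→Delta: 400.3 km
Delta→Echo: 56.5 km
Echo→Foxtrot: 655.1 km
The longest leg is Echo–Foxtrot at 655.1 km.

Echo–Foxtrot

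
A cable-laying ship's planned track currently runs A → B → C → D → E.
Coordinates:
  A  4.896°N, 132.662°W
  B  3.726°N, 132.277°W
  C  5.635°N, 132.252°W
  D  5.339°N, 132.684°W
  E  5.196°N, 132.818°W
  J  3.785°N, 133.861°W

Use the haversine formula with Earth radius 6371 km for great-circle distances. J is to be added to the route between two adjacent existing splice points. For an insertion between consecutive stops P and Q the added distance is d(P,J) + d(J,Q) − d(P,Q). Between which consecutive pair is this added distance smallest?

Added distance for inserting J between each consecutive pair:
A–B: 220.4 km
B–C: 235.8 km
C–D: 430.7 km
D–E: 389.7 km
Smallest added distance is 220.4 km, inserting between A and B.

between A and B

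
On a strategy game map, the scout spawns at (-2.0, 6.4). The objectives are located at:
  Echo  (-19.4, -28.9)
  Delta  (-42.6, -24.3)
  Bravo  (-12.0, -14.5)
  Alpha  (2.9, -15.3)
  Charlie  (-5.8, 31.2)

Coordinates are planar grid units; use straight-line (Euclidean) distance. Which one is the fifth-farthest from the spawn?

Distance to each, sorted:
Delta: 50.9
Echo: 39.4
Charlie: 25.1
Bravo: 23.2
Alpha: 22.2
The fifth-farthest is Alpha at 22.2.

Alpha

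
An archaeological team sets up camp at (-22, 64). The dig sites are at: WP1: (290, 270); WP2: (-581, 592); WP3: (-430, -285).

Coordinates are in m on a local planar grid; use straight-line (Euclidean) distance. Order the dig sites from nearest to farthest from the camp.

Distances from the camp:
WP1 (290, 270): 373.9 m
WP3 (-430, -285): 536.9 m
WP2 (-581, 592): 768.9 m

WP1, WP3, WP2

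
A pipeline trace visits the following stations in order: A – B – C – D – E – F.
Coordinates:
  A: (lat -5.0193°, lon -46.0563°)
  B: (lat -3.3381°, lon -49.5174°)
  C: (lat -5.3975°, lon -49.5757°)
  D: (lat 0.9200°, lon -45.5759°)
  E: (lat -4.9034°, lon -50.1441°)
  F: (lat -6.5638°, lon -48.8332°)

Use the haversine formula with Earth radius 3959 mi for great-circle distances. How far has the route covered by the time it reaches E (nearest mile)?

Leg distances:
A→B: 265.3 mi  (cumulative 265.3 mi)
B→C: 142.4 mi  (cumulative 407.7 mi)
C→D: 516.5 mi  (cumulative 924.1 mi)
D→E: 511.2 mi  (cumulative 1435.3 mi)
Cumulative distance at E ≈ 1435 mi.

1435 mi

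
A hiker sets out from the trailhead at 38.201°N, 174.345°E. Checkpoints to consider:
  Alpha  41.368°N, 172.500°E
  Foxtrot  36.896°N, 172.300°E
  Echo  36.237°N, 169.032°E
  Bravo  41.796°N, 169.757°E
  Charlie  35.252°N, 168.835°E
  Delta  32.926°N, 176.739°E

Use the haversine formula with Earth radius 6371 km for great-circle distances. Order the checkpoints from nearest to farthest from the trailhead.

Distance from the trailhead at 38.201°N, 174.345°E to each:
Foxtrot 36.896°N, 172.300°E: 231.4 km
Alpha 41.368°N, 172.500°E: 385.8 km
Echo 36.237°N, 169.032°E: 518.6 km
Bravo 41.796°N, 169.757°E: 558.9 km
Charlie 35.252°N, 168.835°E: 590.3 km
Delta 32.926°N, 176.739°E: 625.2 km

Foxtrot, Alpha, Echo, Bravo, Charlie, Delta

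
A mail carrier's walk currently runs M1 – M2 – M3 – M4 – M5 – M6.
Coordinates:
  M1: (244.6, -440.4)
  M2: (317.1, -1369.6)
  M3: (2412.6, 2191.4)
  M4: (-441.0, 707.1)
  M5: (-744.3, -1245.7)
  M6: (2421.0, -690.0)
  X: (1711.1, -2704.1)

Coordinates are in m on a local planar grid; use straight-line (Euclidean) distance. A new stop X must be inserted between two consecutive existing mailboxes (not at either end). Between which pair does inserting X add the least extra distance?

Added distance for inserting X between each consecutive pair:
M1–M2: 3695.0 m
M2–M3: 2743.5 m
M3–M4: 5762.3 m
M4–M5: 4913.0 m
M5–M6: 1777.7 m
Smallest added distance is 1777.7 m, inserting between M5 and M6.

between M5 and M6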